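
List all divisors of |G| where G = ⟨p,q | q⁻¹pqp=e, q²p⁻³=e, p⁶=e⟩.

|G| = 12 = 2² · 3. By Lagrange's theorem the order of any subgroup divides 12; the divisors of 12 are 1, 2, 3, 4, 6, 12.

Answer: 1, 2, 3, 4, 6, 12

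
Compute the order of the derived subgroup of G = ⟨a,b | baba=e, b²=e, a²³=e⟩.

G' = [G, G] is generated by all commutators. The generator-pair commutators are: [a, b] = a².
The subgroup they normally generate is {e, a, a², a³, a⁴, a⁵, a⁶, a⁷, a⁸, a⁹, a¹⁰, a¹¹, a¹², a¹³, a¹⁴, a¹⁵, a¹⁶, a¹⁷, a¹⁸, a¹⁹, a²⁰, a²¹, a²²}, of order 23.
Check: |G/G'| = 46/23 = 2 is the order of the abelianisation.

Answer: 23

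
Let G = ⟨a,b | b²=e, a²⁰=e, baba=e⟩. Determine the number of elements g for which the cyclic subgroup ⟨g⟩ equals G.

⟨g⟩ = G would require ord(g) = |G| = 40, but the maximum element order in G is 20 < 40. So G is not cyclic and no single element generates it: the count is 0.

Answer: 0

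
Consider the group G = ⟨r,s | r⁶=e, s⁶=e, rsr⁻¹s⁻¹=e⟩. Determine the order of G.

Enumerate words in the generators, reducing via the relations: the distinct elements are
  {e, r, s, rs, r², r³, r⁴, r⁵, s², s³, s⁴, s⁵, rs², rs³, rs⁴, rs⁵, r²s, r³s, r⁴s, r⁵s, r²s², r²s³, r²s⁴, r²s⁵, r³s², r³s³, r³s⁴, r³s⁵, r⁴s², r⁴s³, r⁴s⁴, r⁴s⁵, r⁵s², r⁵s³, r⁵s⁴, r⁵s⁵}.
No further products give new elements, so |G| = 36.

Answer: 36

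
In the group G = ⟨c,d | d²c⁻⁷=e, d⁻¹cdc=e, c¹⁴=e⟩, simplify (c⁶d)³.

Compute successive powers of (c⁶d), reducing at each step:
  (c⁶d)²: (c⁶d) · c⁶ = d;   d · d = c⁷
  (c⁶d)³: (c⁷) · c⁶ = c¹³;   (c¹³) · d = c⁶d⁻¹

Answer: c⁶d⁻¹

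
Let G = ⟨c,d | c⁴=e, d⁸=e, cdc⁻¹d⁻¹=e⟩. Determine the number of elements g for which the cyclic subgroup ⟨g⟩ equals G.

⟨g⟩ = G would require ord(g) = |G| = 32, but the maximum element order in G is 8 < 32. So G is not cyclic and no single element generates it: the count is 0.

Answer: 0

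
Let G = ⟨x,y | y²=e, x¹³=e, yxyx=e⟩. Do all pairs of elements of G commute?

x·y = xy but y·x = x¹²y, so x·y ≠ y·x and G is not abelian.

Answer: No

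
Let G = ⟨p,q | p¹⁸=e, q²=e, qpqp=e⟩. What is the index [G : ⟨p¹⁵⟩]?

First find ord(p¹⁵) by computing successive powers:
  (p¹⁵)¹ = p¹⁵, (p¹⁵)² = p¹², (p¹⁵)³ = p⁹, (p¹⁵)⁴ = p⁶, (p¹⁵)⁵ = p³, (p¹⁵)⁶ = e.
So |⟨p¹⁵⟩| = ord(p¹⁵) = 6. With |G| = 36, by Lagrange [G : ⟨p¹⁵⟩] = 36/6 = 6.

Answer: 6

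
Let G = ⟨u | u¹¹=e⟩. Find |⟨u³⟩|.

|⟨u³⟩| equals the order of u³. Compute successive powers until reaching e:
  (u³)¹ = u³, (u³)² = u⁶, (u³)³ = u⁹, (u³)⁴ = u, (u³)⁵ = u⁴, (u³)⁶ = u⁷, (u³)⁷ = u¹⁰, (u³)⁸ = u², (u³)⁹ = u⁵, (u³)¹⁰ = u⁸, (u³)¹¹ = e.
The smallest positive k with (u³)ᵏ = e is 11, so |⟨u³⟩| = 11.

Answer: 11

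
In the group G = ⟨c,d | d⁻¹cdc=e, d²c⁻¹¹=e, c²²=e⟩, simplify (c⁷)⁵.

Compute successive powers of (c⁷), reducing at each step:
  (c⁷)²: (c⁷) · c⁷ = c¹⁴
  (c⁷)³: (c¹⁴) · c⁷ = c²¹
  (c⁷)⁴: (c²¹) · c⁷ = c⁶
  (c⁷)⁵: (c⁶) · c⁷ = c¹³

Answer: c¹³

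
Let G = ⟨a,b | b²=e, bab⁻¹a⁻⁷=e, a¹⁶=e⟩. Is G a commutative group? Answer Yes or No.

a·b = ab but b·a = a⁷b, so a·b ≠ b·a and G is not abelian.

Answer: No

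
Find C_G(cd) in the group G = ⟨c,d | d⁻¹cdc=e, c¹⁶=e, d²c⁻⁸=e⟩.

⟨cd⟩ ⊆ C_G(cd) since powers of cd commute with cd; so |C_G(cd)| ≥ |⟨cd⟩| = 4.
By orbit–stabilizer, |C_G(cd)| = |G| / |conj. class of cd| = 32 / 8 = 4.
The 4 elements commuting with cd are {e, c⁸, cd, cd⁻¹}.

Answer: {e, c⁸, cd, cd⁻¹}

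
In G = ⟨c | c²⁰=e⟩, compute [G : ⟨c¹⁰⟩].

First find ord(c¹⁰) by computing successive powers:
  (c¹⁰)¹ = c¹⁰, (c¹⁰)² = e.
So |⟨c¹⁰⟩| = ord(c¹⁰) = 2. With |G| = 20, by Lagrange [G : ⟨c¹⁰⟩] = 20/2 = 10.

Answer: 10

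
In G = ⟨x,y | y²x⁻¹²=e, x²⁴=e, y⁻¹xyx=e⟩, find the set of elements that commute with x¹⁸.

⟨x¹⁸⟩ ⊆ C_G(x¹⁸) since powers of x¹⁸ commute with x¹⁸; so |C_G(x¹⁸)| ≥ |⟨x¹⁸⟩| = 4.
By orbit–stabilizer, |C_G(x¹⁸)| = |G| / |conj. class of x¹⁸| = 48 / 2 = 24.
The 24 elements commuting with x¹⁸ are {e, x, x², x³, x⁴, x⁵, x⁶, x⁷, x⁸, x⁹, x¹⁰, x¹¹, x¹², x¹³, x¹⁴, x¹⁵, x¹⁶, x¹⁷, x¹⁸, x¹⁹, x²⁰, x²¹, x²², x²³}.

Answer: {e, x, x², x³, x⁴, x⁵, x⁶, x⁷, x⁸, x⁹, x¹⁰, x¹¹, x¹², x¹³, x¹⁴, x¹⁵, x¹⁶, x¹⁷, x¹⁸, x¹⁹, x²⁰, x²¹, x²², x²³}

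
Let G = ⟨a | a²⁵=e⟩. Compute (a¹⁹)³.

Compute successive powers of (a¹⁹), reducing at each step:
  (a¹⁹)²: (a¹⁹) · a¹⁹ = a¹³
  (a¹⁹)³: (a¹³) · a¹⁹ = a⁷

Answer: a⁷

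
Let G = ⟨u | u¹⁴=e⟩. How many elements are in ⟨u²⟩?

|⟨u²⟩| equals the order of u². Compute successive powers until reaching e:
  (u²)¹ = u², (u²)² = u⁴, (u²)³ = u⁶, (u²)⁴ = u⁸, (u²)⁵ = u¹⁰, (u²)⁶ = u¹², (u²)⁷ = e.
The smallest positive k with (u²)ᵏ = e is 7, so |⟨u²⟩| = 7.

Answer: 7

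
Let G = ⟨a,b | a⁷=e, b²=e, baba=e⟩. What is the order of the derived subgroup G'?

G' = [G, G] is generated by all commutators. The generator-pair commutators are: [a, b] = a².
The subgroup they normally generate is {e, a, a², a³, a⁴, a⁵, a⁶}, of order 7.
Check: |G/G'| = 14/7 = 2 is the order of the abelianisation.

Answer: 7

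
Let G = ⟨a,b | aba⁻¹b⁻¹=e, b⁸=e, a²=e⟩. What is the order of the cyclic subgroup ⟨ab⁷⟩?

|⟨ab⁷⟩| equals the order of ab⁷. Compute successive powers until reaching e:
  (ab⁷)¹ = ab⁷, (ab⁷)² = b⁶, (ab⁷)³ = ab⁵, (ab⁷)⁴ = b⁴, (ab⁷)⁵ = ab³, (ab⁷)⁶ = b², (ab⁷)⁷ = ab, (ab⁷)⁸ = e.
The smallest positive k with (ab⁷)ᵏ = e is 8, so |⟨ab⁷⟩| = 8.

Answer: 8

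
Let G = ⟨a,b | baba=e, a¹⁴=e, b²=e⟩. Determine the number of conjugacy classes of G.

The conjugacy classes (representative and size) are:
  [e] (size 1), [a¹³] (size 2), [a²] (size 2), [a³] (size 2), [a¹⁰] (size 2), [a⁵] (size 2), [a⁸] (size 2), [a⁷] (size 1), [a⁶b] (size 7), [a⁹b] (size 7).
Class equation: 1 + 2 + 2 + 2 + 2 + 2 + 2 + 1 + 7 + 7 = 28 = |G|. So G has 10 conjugacy classes.

Answer: 10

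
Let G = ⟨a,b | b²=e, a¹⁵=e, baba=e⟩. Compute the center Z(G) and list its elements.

An element z ∈ Z(G) iff z commutes with every generator.
For example e is central: e·a = a = a·e; e·b = b = b·e.
Whereas a ∉ Z(G) since a·b = ab ≠ a¹⁴b = b·a.
Checking each of the 30 elements this way gives Z(G) = {e}, of order 1.

Answer: {e}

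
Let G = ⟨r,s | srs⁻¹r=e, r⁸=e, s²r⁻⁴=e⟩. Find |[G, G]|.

G' = [G, G] is generated by all commutators. The generator-pair commutators are: [r, s] = r².
The subgroup they normally generate is {e, r², r⁴, r⁶}, of order 4.
Check: |G/G'| = 16/4 = 4 is the order of the abelianisation.

Answer: 4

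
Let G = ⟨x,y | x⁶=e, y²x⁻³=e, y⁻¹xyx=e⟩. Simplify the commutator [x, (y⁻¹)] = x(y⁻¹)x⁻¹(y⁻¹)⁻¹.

[x, (y⁻¹)] = x·(y⁻¹)·x⁻¹·(y⁻¹)⁻¹.
  x · (y⁻¹) = xy⁻¹
  (xy⁻¹) · (x⁵) = x²y⁻¹
  (x²y⁻¹) · y = x²

Answer: x²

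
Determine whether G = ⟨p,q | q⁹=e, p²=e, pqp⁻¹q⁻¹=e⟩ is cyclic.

|G| = 18. The element pq has order 18 (its powers give 18 distinct elements), so ⟨pq⟩ = G and G is cyclic.

Answer: Yes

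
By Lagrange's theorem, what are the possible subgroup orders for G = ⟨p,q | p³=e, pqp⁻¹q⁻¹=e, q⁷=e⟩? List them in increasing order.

|G| = 21 = 3 · 7. By Lagrange's theorem the order of any subgroup divides 21; the divisors of 21 are 1, 3, 7, 21.

Answer: 1, 3, 7, 21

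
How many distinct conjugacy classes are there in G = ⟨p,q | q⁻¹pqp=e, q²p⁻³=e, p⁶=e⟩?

The conjugacy classes (representative and size) are:
  [e] (size 1), [p] (size 2), [p²] (size 2), [p³] (size 1), [pq⁻¹] (size 3), [p²q⁻¹] (size 3).
Class equation: 1 + 2 + 2 + 1 + 3 + 3 = 12 = |G|. So G has 6 conjugacy classes.

Answer: 6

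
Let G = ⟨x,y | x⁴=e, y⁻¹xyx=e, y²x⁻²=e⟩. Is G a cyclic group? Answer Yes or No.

Every cyclic group is abelian. But x·y = xy while y·x = xy⁻¹, so x·y ≠ y·x and G is not abelian. Hence G is not cyclic.

Answer: No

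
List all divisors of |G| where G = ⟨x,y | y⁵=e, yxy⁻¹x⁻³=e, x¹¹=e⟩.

|G| = 55 = 5 · 11. By Lagrange's theorem the order of any subgroup divides 55; the divisors of 55 are 1, 5, 11, 55.

Answer: 1, 5, 11, 55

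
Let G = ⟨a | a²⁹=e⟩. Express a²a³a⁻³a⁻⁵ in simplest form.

Multiply left to right, reducing at each step:
  (a²) · a³ = a⁵
  (a⁵) · a⁻³ = a²
  (a²) · a⁻⁵ = a²⁶

Answer: a²⁶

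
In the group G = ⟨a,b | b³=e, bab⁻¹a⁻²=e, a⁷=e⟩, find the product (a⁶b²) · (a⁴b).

Compute (a⁶b²) · (a⁴b) by multiplying left to right and reducing via the relations at each step:
  (a⁶b²) · a⁴ = ab²
  (ab²) · b = a

Answer: a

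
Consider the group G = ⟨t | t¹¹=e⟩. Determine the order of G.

G is generated by a single element, so G is cyclic. The relator gives t¹¹ = e and no smaller power is forced to be e, so the 11 powers {e, t, t², t³, t⁴, t⁵, t⁶, t⁷, t⁸, t⁹, t¹⁰} are distinct. Hence |G| = 11.

Answer: 11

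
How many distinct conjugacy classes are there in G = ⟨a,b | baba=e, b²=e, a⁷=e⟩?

The conjugacy classes (representative and size) are:
  [e] (size 1), [a⁶] (size 2), [a⁵] (size 2), [a⁴] (size 2), [ab] (size 7).
Class equation: 1 + 2 + 2 + 2 + 7 = 14 = |G|. So G has 5 conjugacy classes.

Answer: 5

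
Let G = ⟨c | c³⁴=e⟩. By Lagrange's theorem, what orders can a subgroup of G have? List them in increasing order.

|G| = 34 = 2 · 17. By Lagrange's theorem the order of any subgroup divides 34; the divisors of 34 are 1, 2, 17, 34.

Answer: 1, 2, 17, 34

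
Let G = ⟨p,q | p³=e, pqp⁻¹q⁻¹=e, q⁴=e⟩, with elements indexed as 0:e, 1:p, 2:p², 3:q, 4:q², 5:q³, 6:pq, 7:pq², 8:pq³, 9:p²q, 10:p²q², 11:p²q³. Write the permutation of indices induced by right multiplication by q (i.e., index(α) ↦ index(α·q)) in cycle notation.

(0 3 4 5)(1 6 7 8)(2 9 10 11)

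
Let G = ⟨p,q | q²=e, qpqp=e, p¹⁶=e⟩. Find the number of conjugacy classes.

The conjugacy classes (representative and size) are:
  [e] (size 1), [p¹⁵] (size 2), [p²] (size 2), [p³] (size 2), [p¹²] (size 2), [p⁵] (size 2), [p⁶] (size 2), [p⁷] (size 2), [p⁸] (size 1), [p²q] (size 8), [p¹⁵q] (size 8).
Class equation: 1 + 2 + 2 + 2 + 2 + 2 + 2 + 2 + 1 + 8 + 8 = 32 = |G|. So G has 11 conjugacy classes.

Answer: 11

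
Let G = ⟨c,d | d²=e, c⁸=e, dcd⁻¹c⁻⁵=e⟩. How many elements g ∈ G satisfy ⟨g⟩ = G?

⟨g⟩ = G would require ord(g) = |G| = 16, but the maximum element order in G is 8 < 16. So G is not cyclic and no single element generates it: the count is 0.

Answer: 0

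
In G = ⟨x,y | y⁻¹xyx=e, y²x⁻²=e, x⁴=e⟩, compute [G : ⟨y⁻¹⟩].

First find ord(y⁻¹) by computing successive powers:
  (y⁻¹)¹ = y⁻¹, (y⁻¹)² = x², (y⁻¹)³ = y, (y⁻¹)⁴ = e.
So |⟨y⁻¹⟩| = ord(y⁻¹) = 4. With |G| = 8, by Lagrange [G : ⟨y⁻¹⟩] = 8/4 = 2.

Answer: 2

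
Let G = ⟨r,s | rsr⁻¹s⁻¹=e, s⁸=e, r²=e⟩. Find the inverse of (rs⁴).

The order of (rs⁴) is 2 (smallest k with (rs⁴)ᵏ = e), so (rs⁴)⁻¹ = (rs⁴)¹ = rs⁴.
Check: (rs⁴) · (rs⁴) → (rs⁴) · r = s⁴;   (s⁴) · s⁴ = e, giving e as required.

Answer: rs⁴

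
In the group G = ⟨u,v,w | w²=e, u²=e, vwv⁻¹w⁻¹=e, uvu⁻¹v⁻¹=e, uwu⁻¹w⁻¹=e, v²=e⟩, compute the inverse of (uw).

The order of (uw) is 2 (smallest k with (uw)ᵏ = e), so (uw)⁻¹ = (uw)¹ = uw.
Check: (uw) · (uw) → (uw) · u = w;   w · w = e, giving e as required.

Answer: uw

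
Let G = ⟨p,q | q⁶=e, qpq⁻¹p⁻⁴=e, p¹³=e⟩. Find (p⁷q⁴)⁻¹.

The order of (p⁷q⁴) is 3 (smallest k with (p⁷q⁴)ᵏ = e), so (p⁷q⁴)⁻¹ = (p⁷q⁴)² = p⁵q².
Check: (p⁷q⁴) · (p⁵q²) → (p⁷q⁴) · p⁵ = q⁴;   (q⁴) · q² = e, giving e as required.

Answer: p⁵q²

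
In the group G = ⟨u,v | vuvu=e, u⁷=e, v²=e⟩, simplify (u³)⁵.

Compute successive powers of (u³), reducing at each step:
  (u³)²: (u³) · u³ = u⁶
  (u³)³: (u⁶) · u³ = u²
  (u³)⁴: (u²) · u³ = u⁵
  (u³)⁵: (u⁵) · u³ = u

Answer: u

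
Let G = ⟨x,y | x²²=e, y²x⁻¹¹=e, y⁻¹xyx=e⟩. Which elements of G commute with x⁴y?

⟨x⁴y⟩ ⊆ C_G(x⁴y) since powers of x⁴y commute with x⁴y; so |C_G(x⁴y)| ≥ |⟨x⁴y⟩| = 4.
By orbit–stabilizer, |C_G(x⁴y)| = |G| / |conj. class of x⁴y| = 44 / 11 = 4.
The 4 elements commuting with x⁴y are {e, x¹¹, x⁴y, x⁴y⁻¹}.

Answer: {e, x¹¹, x⁴y, x⁴y⁻¹}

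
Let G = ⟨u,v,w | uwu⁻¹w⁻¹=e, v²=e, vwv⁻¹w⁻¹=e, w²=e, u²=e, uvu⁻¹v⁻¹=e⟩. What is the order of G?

Enumerate words in the generators, reducing via the relations: the distinct elements are
  {e, u, v, w, uv, uw, vw, uvw}.
No further products give new elements, so |G| = 8.

Answer: 8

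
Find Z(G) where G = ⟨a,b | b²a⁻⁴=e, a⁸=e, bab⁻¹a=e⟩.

An element z ∈ Z(G) iff z commutes with every generator.
For example a⁴ is central: (a⁴)·a = a⁵ = a·(a⁴); (a⁴)·b = b⁻¹ = b·(a⁴).
Whereas a ∉ Z(G) since a·b = ab ≠ a³b⁻¹ = b·a.
Checking each of the 16 elements this way gives Z(G) = {e, a⁴}, of order 2.

Answer: {e, a⁴}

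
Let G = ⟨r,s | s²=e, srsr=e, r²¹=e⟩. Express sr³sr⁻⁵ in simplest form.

Multiply left to right, reducing at each step:
  s · r³ = r¹⁸s
  (r¹⁸s) · s = r¹⁸
  (r¹⁸) · r⁻⁵ = r¹³

Answer: r¹³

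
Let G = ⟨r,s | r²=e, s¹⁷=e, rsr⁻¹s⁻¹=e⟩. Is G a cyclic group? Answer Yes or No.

|G| = 34. The element rs has order 34 (its powers give 34 distinct elements), so ⟨rs⟩ = G and G is cyclic.

Answer: Yes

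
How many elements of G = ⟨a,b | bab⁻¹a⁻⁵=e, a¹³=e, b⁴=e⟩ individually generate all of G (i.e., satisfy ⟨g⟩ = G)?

⟨g⟩ = G would require ord(g) = |G| = 52, but the maximum element order in G is 13 < 52. So G is not cyclic and no single element generates it: the count is 0.

Answer: 0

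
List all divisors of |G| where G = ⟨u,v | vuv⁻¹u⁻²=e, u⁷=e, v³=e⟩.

|G| = 21 = 3 · 7. By Lagrange's theorem the order of any subgroup divides 21; the divisors of 21 are 1, 3, 7, 21.

Answer: 1, 3, 7, 21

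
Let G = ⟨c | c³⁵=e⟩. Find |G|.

G is generated by a single element, so G is cyclic. The relator gives c³⁵ = e and no smaller power is forced to be e, so the 35 powers {c, e, c², c³, c⁴, c⁵, c⁶, c⁷, c⁸, c⁹, c²², c²³, c²¹, c²⁰, c²⁴, c²⁵, c²⁶, c²⁷, c²⁸, c²⁹, c³², c³³, c³¹, c³⁰, c³⁴, c¹², c¹³, c¹¹, c¹⁰, c¹⁴, c¹⁵, c¹⁶, c¹⁷, c¹⁸, c¹⁹} are distinct. Hence |G| = 35.

Answer: 35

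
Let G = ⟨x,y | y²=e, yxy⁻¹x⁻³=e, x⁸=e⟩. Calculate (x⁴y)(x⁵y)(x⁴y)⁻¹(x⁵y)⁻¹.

[(x⁴y), (x⁵y)] = (x⁴y)·(x⁵y)·(x⁴y)⁻¹·(x⁵y)⁻¹.
  (x⁴y) · (x⁵y) = x³
  (x³) · (x⁴y) = x⁷y
  (x⁷y) · (xy) = x²

Answer: x²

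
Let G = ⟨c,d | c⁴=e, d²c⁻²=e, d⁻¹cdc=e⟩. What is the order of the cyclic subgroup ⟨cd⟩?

|⟨cd⟩| equals the order of cd. Compute successive powers until reaching e:
  (cd)¹ = cd, (cd)² = c², (cd)³ = cd⁻¹, (cd)⁴ = e.
The smallest positive k with (cd)ᵏ = e is 4, so |⟨cd⟩| = 4.

Answer: 4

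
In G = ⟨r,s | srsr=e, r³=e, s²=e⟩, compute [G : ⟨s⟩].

First find ord(s) by computing successive powers:
  s¹ = s, s² = e.
So |⟨s⟩| = ord(s) = 2. With |G| = 6, by Lagrange [G : ⟨s⟩] = 6/2 = 3.

Answer: 3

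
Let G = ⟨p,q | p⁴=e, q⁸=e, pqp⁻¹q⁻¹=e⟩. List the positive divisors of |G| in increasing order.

|G| = 32 = 2⁵. By Lagrange's theorem the order of any subgroup divides 32; the divisors of 32 are 1, 2, 4, 8, 16, 32.

Answer: 1, 2, 4, 8, 16, 32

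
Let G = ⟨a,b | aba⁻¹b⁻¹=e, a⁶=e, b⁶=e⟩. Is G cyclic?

|G| = 36, but the maximum element order in G is 6 < 36. No single element generates all of G, so G is not cyclic.

Answer: No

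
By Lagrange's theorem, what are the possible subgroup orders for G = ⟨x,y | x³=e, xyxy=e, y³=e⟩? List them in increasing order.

|G| = 12 = 2² · 3. By Lagrange's theorem the order of any subgroup divides 12; the divisors of 12 are 1, 2, 3, 4, 6, 12.

Answer: 1, 2, 3, 4, 6, 12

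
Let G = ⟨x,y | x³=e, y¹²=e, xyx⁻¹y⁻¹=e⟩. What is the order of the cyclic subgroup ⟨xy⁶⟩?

|⟨xy⁶⟩| equals the order of xy⁶. Compute successive powers until reaching e:
  (xy⁶)¹ = xy⁶, (xy⁶)² = x², (xy⁶)³ = y⁶, (xy⁶)⁴ = x, (xy⁶)⁵ = x²y⁶, (xy⁶)⁶ = e.
The smallest positive k with (xy⁶)ᵏ = e is 6, so |⟨xy⁶⟩| = 6.

Answer: 6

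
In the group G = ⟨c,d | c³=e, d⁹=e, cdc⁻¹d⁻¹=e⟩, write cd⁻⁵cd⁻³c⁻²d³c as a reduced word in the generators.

Multiply left to right, reducing at each step:
  c · d⁻⁵ = cd⁴
  (cd⁴) · c = c²d⁴
  (c²d⁴) · d⁻³ = c²d
  (c²d) · c⁻² = d
  d · d³ = d⁴
  (d⁴) · c = cd⁴

Answer: cd⁴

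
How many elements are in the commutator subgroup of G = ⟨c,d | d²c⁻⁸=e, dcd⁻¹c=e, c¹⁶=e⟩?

G' = [G, G] is generated by all commutators. The generator-pair commutators are: [c, d] = c².
The subgroup they normally generate is {e, c², c⁴, c⁶, c⁸, c¹⁰, c¹², c¹⁴}, of order 8.
Check: |G/G'| = 32/8 = 4 is the order of the abelianisation.

Answer: 8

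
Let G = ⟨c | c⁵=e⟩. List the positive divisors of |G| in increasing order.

|G| = 5 = 5. By Lagrange's theorem the order of any subgroup divides 5; the divisors of 5 are 1, 5.

Answer: 1, 5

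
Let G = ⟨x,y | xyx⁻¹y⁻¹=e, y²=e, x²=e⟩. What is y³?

Compute successive powers of y, reducing at each step:
  y²: y · y = e
  y³: e · y = y

Answer: y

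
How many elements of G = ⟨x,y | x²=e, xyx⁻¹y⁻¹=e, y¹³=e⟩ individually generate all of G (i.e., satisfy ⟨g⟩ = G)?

G is cyclic of order 26. An element generates G iff its order is 26, and a cyclic group of order 26 has exactly φ(26) = 12 such elements.

Answer: 12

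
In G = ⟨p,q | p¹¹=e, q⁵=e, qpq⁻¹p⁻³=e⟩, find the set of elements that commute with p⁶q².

⟨p⁶q²⟩ ⊆ C_G(p⁶q²) since powers of p⁶q² commute with p⁶q²; so |C_G(p⁶q²)| ≥ |⟨p⁶q²⟩| = 5.
By orbit–stabilizer, |C_G(p⁶q²)| = |G| / |conj. class of p⁶q²| = 55 / 11 = 5.
The 5 elements commuting with p⁶q² are {e, p³q³, p⁷q, p⁵q⁴, p⁶q²}.

Answer: {e, p³q³, p⁷q, p⁵q⁴, p⁶q²}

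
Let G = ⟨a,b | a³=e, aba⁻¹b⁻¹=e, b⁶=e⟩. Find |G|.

Enumerate words in the generators, reducing via the relations: the distinct elements are
  {a, b, e, ab, a², b², b³, b⁴, b⁵, ab², ab³, ab⁴, ab⁵, a²b, a²b², a²b³, a²b⁴, a²b⁵}.
No further products give new elements, so |G| = 18.

Answer: 18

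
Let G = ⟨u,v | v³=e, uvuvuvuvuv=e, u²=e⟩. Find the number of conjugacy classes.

The conjugacy classes (representative and size) are:
  [e] (size 1), [uvuv²uvuv²u] (size 15), [vuvuv²u] (size 20), [uv²uv²u] (size 12), [v²uvuv²] (size 12).
Class equation: 1 + 15 + 20 + 12 + 12 = 60 = |G|. So G has 5 conjugacy classes.

Answer: 5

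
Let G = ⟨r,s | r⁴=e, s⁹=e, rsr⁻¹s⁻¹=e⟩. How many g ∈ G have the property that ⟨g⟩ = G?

G is cyclic of order 36. An element generates G iff its order is 36, and a cyclic group of order 36 has exactly φ(36) = 12 such elements.

Answer: 12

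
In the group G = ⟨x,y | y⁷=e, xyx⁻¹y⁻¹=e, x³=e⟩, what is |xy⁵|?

Compute successive powers until reaching e:
  (xy⁵)¹ = xy⁵, (xy⁵)² = x²y³, (xy⁵)³ = y, (xy⁵)⁴ = xy⁶, (xy⁵)⁵ = x²y⁴, (xy⁵)⁶ = y², (xy⁵)⁷ = x, (xy⁵)⁸ = x²y⁵, (xy⁵)⁹ = y³, (xy⁵)¹⁰ = xy, (xy⁵)¹¹ = x²y⁶, (xy⁵)¹² = y⁴, (xy⁵)¹³ = xy², (xy⁵)¹⁴ = x², (xy⁵)¹⁵ = y⁵, (xy⁵)¹⁶ = xy³, (xy⁵)¹⁷ = x²y, (xy⁵)¹⁸ = y⁶, (xy⁵)¹⁹ = xy⁴, (xy⁵)²⁰ = x²y², (xy⁵)²¹ = e.
The smallest positive k with (xy⁵)ᵏ = e is 21.

Answer: 21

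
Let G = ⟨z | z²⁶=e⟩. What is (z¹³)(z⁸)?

Compute (z¹³) · (z⁸) by multiplying left to right and reducing via the relations at each step:
  (z¹³) · z⁸ = z²¹

Answer: z²¹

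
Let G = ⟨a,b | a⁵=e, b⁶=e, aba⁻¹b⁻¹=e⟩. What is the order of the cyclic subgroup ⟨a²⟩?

|⟨a²⟩| equals the order of a². Compute successive powers until reaching e:
  (a²)¹ = a², (a²)² = a⁴, (a²)³ = a, (a²)⁴ = a³, (a²)⁵ = e.
The smallest positive k with (a²)ᵏ = e is 5, so |⟨a²⟩| = 5.

Answer: 5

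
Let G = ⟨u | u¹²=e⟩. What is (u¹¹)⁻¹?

The order of (u¹¹) is 12 (smallest k with (u¹¹)ᵏ = e), so (u¹¹)⁻¹ = (u¹¹)¹¹ = u.
Check: (u¹¹) · u → (u¹¹) · u = e, giving e as required.

Answer: u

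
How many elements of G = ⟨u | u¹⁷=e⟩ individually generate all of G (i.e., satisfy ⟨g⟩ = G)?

G is cyclic of order 17. An element generates G iff its order is 17, and a cyclic group of order 17 has exactly φ(17) = 16 such elements.

Answer: 16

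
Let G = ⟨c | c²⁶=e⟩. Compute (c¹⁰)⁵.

Compute successive powers of (c¹⁰), reducing at each step:
  (c¹⁰)²: (c¹⁰) · c¹⁰ = c²⁰
  (c¹⁰)³: (c²⁰) · c¹⁰ = c⁴
  (c¹⁰)⁴: (c⁴) · c¹⁰ = c¹⁴
  (c¹⁰)⁵: (c¹⁴) · c¹⁰ = c²⁴

Answer: c²⁴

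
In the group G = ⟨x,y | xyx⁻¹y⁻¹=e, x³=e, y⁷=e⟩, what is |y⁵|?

Compute successive powers until reaching e:
  (y⁵)¹ = y⁵, (y⁵)² = y³, (y⁵)³ = y, (y⁵)⁴ = y⁶, (y⁵)⁵ = y⁴, (y⁵)⁶ = y², (y⁵)⁷ = e.
The smallest positive k with (y⁵)ᵏ = e is 7.

Answer: 7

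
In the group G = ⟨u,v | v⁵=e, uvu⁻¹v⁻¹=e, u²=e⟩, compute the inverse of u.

The order of u is 2 (smallest k with uᵏ = e), so u⁻¹ = u¹ = u.
Check: u · u → u · u = e, giving e as required.

Answer: u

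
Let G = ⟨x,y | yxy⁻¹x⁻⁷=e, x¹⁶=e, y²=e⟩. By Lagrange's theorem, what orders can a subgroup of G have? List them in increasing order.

|G| = 32 = 2⁵. By Lagrange's theorem the order of any subgroup divides 32; the divisors of 32 are 1, 2, 4, 8, 16, 32.

Answer: 1, 2, 4, 8, 16, 32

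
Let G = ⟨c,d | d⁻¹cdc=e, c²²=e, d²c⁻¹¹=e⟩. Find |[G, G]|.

G' = [G, G] is generated by all commutators. The generator-pair commutators are: [c, d] = c².
The subgroup they normally generate is {e, c², c⁴, c⁶, c⁸, c¹⁰, c¹², c¹⁴, c¹⁶, c¹⁸, c²⁰}, of order 11.
Check: |G/G'| = 44/11 = 4 is the order of the abelianisation.

Answer: 11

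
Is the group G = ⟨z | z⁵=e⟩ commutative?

G has a single generator, so G is cyclic and hence abelian.

Answer: Yes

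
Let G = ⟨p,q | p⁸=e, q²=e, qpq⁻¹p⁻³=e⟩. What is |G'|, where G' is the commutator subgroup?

G' = [G, G] is generated by all commutators. The generator-pair commutators are: [p, q] = p⁶.
The subgroup they normally generate is {e, p², p⁴, p⁶}, of order 4.
Check: |G/G'| = 16/4 = 4 is the order of the abelianisation.

Answer: 4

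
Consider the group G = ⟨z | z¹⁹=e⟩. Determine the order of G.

G is generated by a single element, so G is cyclic. The relator gives z¹⁹ = e and no smaller power is forced to be e, so the 19 powers {e, z, z², z³, z⁴, z⁵, z⁶, z⁷, z⁸, z⁹, z¹², z¹³, z¹¹, z¹⁰, z¹⁴, z¹⁵, z¹⁶, z¹⁷, z¹⁸} are distinct. Hence |G| = 19.

Answer: 19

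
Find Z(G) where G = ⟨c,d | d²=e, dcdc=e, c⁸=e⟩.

An element z ∈ Z(G) iff z commutes with every generator.
For example c⁴ is central: (c⁴)·c = c⁵ = c·(c⁴); (c⁴)·d = c⁴d = d·(c⁴).
Whereas c ∉ Z(G) since c·d = cd ≠ c⁷d = d·c.
Checking each of the 16 elements this way gives Z(G) = {e, c⁴}, of order 2.

Answer: {e, c⁴}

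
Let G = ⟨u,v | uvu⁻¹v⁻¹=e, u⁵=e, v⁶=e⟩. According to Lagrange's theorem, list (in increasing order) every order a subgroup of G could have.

|G| = 30 = 2 · 3 · 5. By Lagrange's theorem the order of any subgroup divides 30; the divisors of 30 are 1, 2, 3, 5, 6, 10, 15, 30.

Answer: 1, 2, 3, 5, 6, 10, 15, 30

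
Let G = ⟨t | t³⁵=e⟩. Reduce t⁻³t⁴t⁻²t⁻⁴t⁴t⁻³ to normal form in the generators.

Multiply left to right, reducing at each step:
  (t³²) · t⁴ = t
  t · t⁻² = t³⁴
  (t³⁴) · t⁻⁴ = t³⁰
  (t³⁰) · t⁴ = t³⁴
  (t³⁴) · t⁻³ = t³¹

Answer: t³¹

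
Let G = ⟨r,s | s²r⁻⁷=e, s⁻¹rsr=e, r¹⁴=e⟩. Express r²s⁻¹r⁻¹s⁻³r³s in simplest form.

Multiply left to right, reducing at each step:
  (r²) · s⁻¹ = r²s⁻¹
  (r²s⁻¹) · r⁻¹ = r³s⁻¹
  (r³s⁻¹) · s⁻³ = r³
  (r³) · r³ = r⁶
  (r⁶) · s = r⁶s

Answer: r⁶s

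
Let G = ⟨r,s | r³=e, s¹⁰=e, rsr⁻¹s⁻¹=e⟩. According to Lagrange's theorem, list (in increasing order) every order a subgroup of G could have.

|G| = 30 = 2 · 3 · 5. By Lagrange's theorem the order of any subgroup divides 30; the divisors of 30 are 1, 2, 3, 5, 6, 10, 15, 30.

Answer: 1, 2, 3, 5, 6, 10, 15, 30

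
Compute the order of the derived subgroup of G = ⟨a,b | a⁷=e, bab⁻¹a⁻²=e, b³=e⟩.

G' = [G, G] is generated by all commutators. The generator-pair commutators are: [a, b] = a⁶.
The subgroup they normally generate is {e, a, a², a³, a⁴, a⁵, a⁶}, of order 7.
Check: |G/G'| = 21/7 = 3 is the order of the abelianisation.

Answer: 7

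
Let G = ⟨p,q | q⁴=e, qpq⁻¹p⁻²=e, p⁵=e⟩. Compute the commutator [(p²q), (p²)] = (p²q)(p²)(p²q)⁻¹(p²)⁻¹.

[(p²q), (p²)] = (p²q)·(p²)·(p²q)⁻¹·(p²)⁻¹.
  (p²q) · (p²) = pq
  (pq) · (p⁴q³) = p⁴
  (p⁴) · (p³) = p²

Answer: p²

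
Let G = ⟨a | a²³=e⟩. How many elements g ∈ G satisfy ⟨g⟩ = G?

G is cyclic of order 23. An element generates G iff its order is 23, and a cyclic group of order 23 has exactly φ(23) = 22 such elements.

Answer: 22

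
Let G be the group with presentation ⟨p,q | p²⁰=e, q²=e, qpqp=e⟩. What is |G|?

Enumerate words in the generators, reducing via the relations: the distinct elements are
  {e, p, q, pq, p², p³, p⁴, p⁵, p⁶, p⁷, p⁸, p⁹, p²q, p³q, p¹², p¹³, p¹¹, p¹⁰, p¹⁴, p¹⁵, p¹⁶, p¹⁷, p¹⁸, p¹⁹, p⁴q, p⁵q, p⁶q, p⁷q, p⁸q, p⁹q, p¹²q, p¹³q, p¹¹q, p¹⁰q, p¹⁴q, p¹⁵q, p¹⁶q, p¹⁷q, p¹⁸q, p¹⁹q}.
No further products give new elements, so |G| = 40.

Answer: 40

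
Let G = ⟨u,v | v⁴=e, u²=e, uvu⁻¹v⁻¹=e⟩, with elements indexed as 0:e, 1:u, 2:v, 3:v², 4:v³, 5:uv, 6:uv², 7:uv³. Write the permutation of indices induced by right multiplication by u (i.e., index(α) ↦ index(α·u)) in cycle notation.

(0 1)(2 5)(3 6)(4 7)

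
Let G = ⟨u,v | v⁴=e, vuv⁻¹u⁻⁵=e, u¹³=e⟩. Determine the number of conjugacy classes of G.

The conjugacy classes (representative and size) are:
  [e] (size 1), [u] (size 4), [u²] (size 4), [u⁹] (size 4), [u¹²v] (size 13), [u⁴v²] (size 13), [u¹²v³] (size 13).
Class equation: 1 + 4 + 4 + 4 + 13 + 13 + 13 = 52 = |G|. So G has 7 conjugacy classes.

Answer: 7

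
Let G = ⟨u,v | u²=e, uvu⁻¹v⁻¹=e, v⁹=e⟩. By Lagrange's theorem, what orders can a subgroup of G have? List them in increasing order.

|G| = 18 = 2 · 3². By Lagrange's theorem the order of any subgroup divides 18; the divisors of 18 are 1, 2, 3, 6, 9, 18.

Answer: 1, 2, 3, 6, 9, 18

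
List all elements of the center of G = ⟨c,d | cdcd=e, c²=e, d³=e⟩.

An element z ∈ Z(G) iff z commutes with every generator.
For example e is central: e·c = c = c·e; e·d = d = d·e.
Whereas c ∉ Z(G) since c·d = cd ≠ cd² = d·c.
Checking each of the 6 elements this way gives Z(G) = {e}, of order 1.

Answer: {e}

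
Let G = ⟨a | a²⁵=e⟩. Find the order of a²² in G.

Compute successive powers until reaching e:
  (a²²)¹ = a²², (a²²)² = a¹⁹, (a²²)³ = a¹⁶, (a²²)⁴ = a¹³, (a²²)⁵ = a¹⁰, (a²²)⁶ = a⁷, (a²²)⁷ = a⁴, (a²²)⁸ = a, (a²²)⁹ = a²³, (a²²)¹⁰ = a²⁰, (a²²)¹¹ = a¹⁷, (a²²)¹² = a¹⁴, (a²²)¹³ = a¹¹, (a²²)¹⁴ = a⁸, (a²²)¹⁵ = a⁵, (a²²)¹⁶ = a², (a²²)¹⁷ = a²⁴, (a²²)¹⁸ = a²¹, (a²²)¹⁹ = a¹⁸, (a²²)²⁰ = a¹⁵, (a²²)²¹ = a¹², (a²²)²² = a⁹, (a²²)²³ = a⁶, (a²²)²⁴ = a³, (a²²)²⁵ = e.
The smallest positive k with (a²²)ᵏ = e is 25.

Answer: 25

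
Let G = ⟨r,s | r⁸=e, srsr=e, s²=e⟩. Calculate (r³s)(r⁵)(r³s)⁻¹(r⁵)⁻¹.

[(r³s), (r⁵)] = (r³s)·(r⁵)·(r³s)⁻¹·(r⁵)⁻¹.
  (r³s) · (r⁵) = r⁶s
  (r⁶s) · (r³s) = r³
  (r³) · (r³) = r⁶

Answer: r⁶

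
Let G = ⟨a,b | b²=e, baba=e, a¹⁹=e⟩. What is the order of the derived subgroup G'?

G' = [G, G] is generated by all commutators. The generator-pair commutators are: [a, b] = a².
The subgroup they normally generate is {e, a, a², a³, a⁴, a⁵, a⁶, a⁷, a⁸, a⁹, a¹⁰, a¹¹, a¹², a¹³, a¹⁴, a¹⁵, a¹⁶, a¹⁷, a¹⁸}, of order 19.
Check: |G/G'| = 38/19 = 2 is the order of the abelianisation.

Answer: 19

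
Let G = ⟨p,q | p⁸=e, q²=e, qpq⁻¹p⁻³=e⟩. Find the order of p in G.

Compute successive powers until reaching e:
  p¹ = p, p² = p², p³ = p³, p⁴ = p⁴, p⁵ = p⁵, p⁶ = p⁶, p⁷ = p⁷, p⁸ = e.
The smallest positive k with pᵏ = e is 8.

Answer: 8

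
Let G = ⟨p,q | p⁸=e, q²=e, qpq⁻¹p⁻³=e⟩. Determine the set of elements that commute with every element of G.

An element z ∈ Z(G) iff z commutes with every generator.
For example p⁴ is central: (p⁴)·p = p⁵ = p·(p⁴); (p⁴)·q = p⁴q = q·(p⁴).
Whereas p ∉ Z(G) since p·q = pq ≠ p³q = q·p.
Checking each of the 16 elements this way gives Z(G) = {e, p⁴}, of order 2.

Answer: {e, p⁴}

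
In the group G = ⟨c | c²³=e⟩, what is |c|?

Compute successive powers until reaching e:
  c¹ = c, c² = c², c³ = c³, c⁴ = c⁴, c⁵ = c⁵, c⁶ = c⁶, c⁷ = c⁷, c⁸ = c⁸, c⁹ = c⁹, c¹⁰ = c¹⁰, c¹¹ = c¹¹, c¹² = c¹², c¹³ = c¹³, c¹⁴ = c¹⁴, c¹⁵ = c¹⁵, c¹⁶ = c¹⁶, c¹⁷ = c¹⁷, c¹⁸ = c¹⁸, c¹⁹ = c¹⁹, c²⁰ = c²⁰, c²¹ = c²¹, c²² = c²², c²³ = e.
The smallest positive k with cᵏ = e is 23.

Answer: 23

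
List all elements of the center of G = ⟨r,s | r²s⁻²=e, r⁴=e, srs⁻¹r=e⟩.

An element z ∈ Z(G) iff z commutes with every generator.
For example r² is central: (r²)·r = r³ = r·(r²); (r²)·s = s⁻¹ = s·(r²).
Whereas r ∉ Z(G) since r·s = rs ≠ rs⁻¹ = s·r.
Checking each of the 8 elements this way gives Z(G) = {e, r²}, of order 2.

Answer: {e, r²}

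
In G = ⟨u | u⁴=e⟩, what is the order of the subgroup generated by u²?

|⟨u²⟩| equals the order of u². Compute successive powers until reaching e:
  (u²)¹ = u², (u²)² = e.
The smallest positive k with (u²)ᵏ = e is 2, so |⟨u²⟩| = 2.

Answer: 2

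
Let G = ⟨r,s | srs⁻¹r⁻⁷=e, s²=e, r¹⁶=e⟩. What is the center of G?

An element z ∈ Z(G) iff z commutes with every generator.
For example r⁸ is central: (r⁸)·r = r⁹ = r·(r⁸); (r⁸)·s = r⁸s = s·(r⁸).
Whereas r ∉ Z(G) since r·s = rs ≠ r⁷s = s·r.
Checking each of the 32 elements this way gives Z(G) = {e, r⁸}, of order 2.

Answer: {e, r⁸}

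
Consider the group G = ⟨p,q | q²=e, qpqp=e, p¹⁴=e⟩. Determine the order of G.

Enumerate words in the generators, reducing via the relations: the distinct elements are
  {e, p, q, pq, p², p³, p⁴, p⁵, p⁶, p⁷, p⁸, p⁹, p²q, p³q, p¹², p¹³, p¹¹, p¹⁰, p⁴q, p⁵q, p⁶q, p⁷q, p⁸q, p⁹q, p¹²q, p¹³q, p¹¹q, p¹⁰q}.
No further products give new elements, so |G| = 28.

Answer: 28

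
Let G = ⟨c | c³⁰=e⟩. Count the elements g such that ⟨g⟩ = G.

G is cyclic of order 30. An element generates G iff its order is 30, and a cyclic group of order 30 has exactly φ(30) = 8 such elements.

Answer: 8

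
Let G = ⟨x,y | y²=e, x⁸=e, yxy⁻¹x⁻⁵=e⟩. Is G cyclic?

Every cyclic group is abelian. But x·y = xy while y·x = x⁵y, so x·y ≠ y·x and G is not abelian. Hence G is not cyclic.

Answer: No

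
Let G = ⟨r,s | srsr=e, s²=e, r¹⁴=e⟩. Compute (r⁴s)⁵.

Compute successive powers of (r⁴s), reducing at each step:
  (r⁴s)²: (r⁴s) · r⁴ = s;   s · s = e
  (r⁴s)³: e · r⁴ = r⁴;   (r⁴) · s = r⁴s
  (r⁴s)⁴: (r⁴s) · r⁴ = s;   s · s = e
  (r⁴s)⁵: e · r⁴ = r⁴;   (r⁴) · s = r⁴s

Answer: r⁴s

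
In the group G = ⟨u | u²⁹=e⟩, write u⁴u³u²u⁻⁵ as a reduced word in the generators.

Multiply left to right, reducing at each step:
  (u⁴) · u³ = u⁷
  (u⁷) · u² = u⁹
  (u⁹) · u⁻⁵ = u⁴

Answer: u⁴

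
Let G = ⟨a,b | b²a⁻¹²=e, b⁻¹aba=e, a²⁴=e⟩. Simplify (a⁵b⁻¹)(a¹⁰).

Compute (a⁵b⁻¹) · (a¹⁰) by multiplying left to right and reducing via the relations at each step:
  (a⁵b⁻¹) · a¹⁰ = a⁷b

Answer: a⁷b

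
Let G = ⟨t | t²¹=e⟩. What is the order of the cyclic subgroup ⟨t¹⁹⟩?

|⟨t¹⁹⟩| equals the order of t¹⁹. Compute successive powers until reaching e:
  (t¹⁹)¹ = t¹⁹, (t¹⁹)² = t¹⁷, (t¹⁹)³ = t¹⁵, (t¹⁹)⁴ = t¹³, (t¹⁹)⁵ = t¹¹, (t¹⁹)⁶ = t⁹, (t¹⁹)⁷ = t⁷, (t¹⁹)⁸ = t⁵, (t¹⁹)⁹ = t³, (t¹⁹)¹⁰ = t, (t¹⁹)¹¹ = t²⁰, (t¹⁹)¹² = t¹⁸, (t¹⁹)¹³ = t¹⁶, (t¹⁹)¹⁴ = t¹⁴, (t¹⁹)¹⁵ = t¹², (t¹⁹)¹⁶ = t¹⁰, (t¹⁹)¹⁷ = t⁸, (t¹⁹)¹⁸ = t⁶, (t¹⁹)¹⁹ = t⁴, (t¹⁹)²⁰ = t², (t¹⁹)²¹ = e.
The smallest positive k with (t¹⁹)ᵏ = e is 21, so |⟨t¹⁹⟩| = 21.

Answer: 21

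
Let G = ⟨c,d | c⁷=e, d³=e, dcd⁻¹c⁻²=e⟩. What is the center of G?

An element z ∈ Z(G) iff z commutes with every generator.
For example e is central: e·c = c = c·e; e·d = d = d·e.
Whereas c ∉ Z(G) since c·d = cd ≠ c²d = d·c.
Checking each of the 21 elements this way gives Z(G) = {e}, of order 1.

Answer: {e}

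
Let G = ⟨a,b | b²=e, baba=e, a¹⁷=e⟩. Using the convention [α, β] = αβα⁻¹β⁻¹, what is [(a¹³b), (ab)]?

[(a¹³b), (ab)] = (a¹³b)·(ab)·(a¹³b)⁻¹·(ab)⁻¹.
  (a¹³b) · (ab) = a¹²
  (a¹²) · (a¹³b) = a⁸b
  (a⁸b) · (ab) = a⁷

Answer: a⁷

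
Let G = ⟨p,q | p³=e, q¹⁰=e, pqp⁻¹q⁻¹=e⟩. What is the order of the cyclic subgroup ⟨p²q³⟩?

|⟨p²q³⟩| equals the order of p²q³. Compute successive powers until reaching e:
  (p²q³)¹ = p²q³, (p²q³)² = pq⁶, (p²q³)³ = q⁹, (p²q³)⁴ = p²q², (p²q³)⁵ = pq⁵, (p²q³)⁶ = q⁸, (p²q³)⁷ = p²q, (p²q³)⁸ = pq⁴, (p²q³)⁹ = q⁷, (p²q³)¹⁰ = p², (p²q³)¹¹ = pq³, (p²q³)¹² = q⁶, (p²q³)¹³ = p²q⁹, (p²q³)¹⁴ = pq², (p²q³)¹⁵ = q⁵, (p²q³)¹⁶ = p²q⁸, (p²q³)¹⁷ = pq, (p²q³)¹⁸ = q⁴, (p²q³)¹⁹ = p²q⁷, (p²q³)²⁰ = p, (p²q³)²¹ = q³, (p²q³)²² = p²q⁶, (p²q³)²³ = pq⁹, (p²q³)²⁴ = q², (p²q³)²⁵ = p²q⁵, (p²q³)²⁶ = pq⁸, (p²q³)²⁷ = q, (p²q³)²⁸ = p²q⁴, (p²q³)²⁹ = pq⁷, (p²q³)³⁰ = e.
The smallest positive k with (p²q³)ᵏ = e is 30, so |⟨p²q³⟩| = 30.

Answer: 30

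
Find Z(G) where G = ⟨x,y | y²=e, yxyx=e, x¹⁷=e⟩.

An element z ∈ Z(G) iff z commutes with every generator.
For example e is central: e·x = x = x·e; e·y = y = y·e.
Whereas x ∉ Z(G) since x·y = xy ≠ x¹⁶y = y·x.
Checking each of the 34 elements this way gives Z(G) = {e}, of order 1.

Answer: {e}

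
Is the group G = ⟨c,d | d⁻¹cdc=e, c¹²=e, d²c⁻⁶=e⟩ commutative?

c·d = cd but d·c = c⁵d⁻¹, so c·d ≠ d·c and G is not abelian.

Answer: No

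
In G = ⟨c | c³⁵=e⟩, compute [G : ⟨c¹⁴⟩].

First find ord(c¹⁴) by computing successive powers:
  (c¹⁴)¹ = c¹⁴, (c¹⁴)² = c²⁸, (c¹⁴)³ = c⁷, (c¹⁴)⁴ = c²¹, (c¹⁴)⁵ = e.
So |⟨c¹⁴⟩| = ord(c¹⁴) = 5. With |G| = 35, by Lagrange [G : ⟨c¹⁴⟩] = 35/5 = 7.

Answer: 7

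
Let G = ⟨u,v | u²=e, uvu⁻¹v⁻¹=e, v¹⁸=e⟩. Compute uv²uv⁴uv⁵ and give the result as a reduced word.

Multiply left to right, reducing at each step:
  u · v² = uv²
  (uv²) · u = v²
  (v²) · v⁴ = v⁶
  (v⁶) · u = uv⁶
  (uv⁶) · v⁵ = uv¹¹

Answer: uv¹¹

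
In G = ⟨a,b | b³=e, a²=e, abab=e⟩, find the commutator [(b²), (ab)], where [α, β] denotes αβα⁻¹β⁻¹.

[(b²), (ab)] = (b²)·(ab)·(b²)⁻¹·(ab)⁻¹.
  (b²) · (ab) = ab²
  (ab²) · b = a
  a · (ab) = b

Answer: b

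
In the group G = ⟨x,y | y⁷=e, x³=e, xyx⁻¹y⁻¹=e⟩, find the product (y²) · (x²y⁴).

Compute (y²) · (x²y⁴) by multiplying left to right and reducing via the relations at each step:
  (y²) · x² = x²y²
  (x²y²) · y⁴ = x²y⁶

Answer: x²y⁶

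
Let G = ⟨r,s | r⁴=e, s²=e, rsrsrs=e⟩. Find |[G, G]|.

G' = [G, G] is generated by all commutators. The generator-pair commutators are: [r, s] = r²sr.
The subgroup they normally generate is {e, r², rs, sr³, r²sr, r³s, r²sr³, sr, rsr², sr²s, r²sr²s, r³sr²}, of order 12.
Check: |G/G'| = 24/12 = 2 is the order of the abelianisation.

Answer: 12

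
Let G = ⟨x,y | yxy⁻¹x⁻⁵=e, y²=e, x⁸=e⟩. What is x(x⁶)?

Compute x · (x⁶) by multiplying left to right and reducing via the relations at each step:
  x · x⁶ = x⁷

Answer: x⁷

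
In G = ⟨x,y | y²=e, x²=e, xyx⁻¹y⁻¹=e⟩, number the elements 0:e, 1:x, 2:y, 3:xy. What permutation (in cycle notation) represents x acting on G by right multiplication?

(0 1)(2 3)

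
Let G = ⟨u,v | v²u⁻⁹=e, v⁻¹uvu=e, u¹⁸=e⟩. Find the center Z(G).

An element z ∈ Z(G) iff z commutes with every generator.
For example u⁹ is central: (u⁹)·u = u¹⁰ = u·(u⁹); (u⁹)·v = v⁻¹ = v·(u⁹).
Whereas u ∉ Z(G) since u·v = uv ≠ u⁸v⁻¹ = v·u.
Checking each of the 36 elements this way gives Z(G) = {e, u⁹}, of order 2.

Answer: {e, u⁹}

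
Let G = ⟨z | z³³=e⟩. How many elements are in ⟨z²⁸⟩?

|⟨z²⁸⟩| equals the order of z²⁸. Compute successive powers until reaching e:
  (z²⁸)¹ = z²⁸, (z²⁸)² = z²³, (z²⁸)³ = z¹⁸, (z²⁸)⁴ = z¹³, (z²⁸)⁵ = z⁸, (z²⁸)⁶ = z³, (z²⁸)⁷ = z³¹, (z²⁸)⁸ = z²⁶, (z²⁸)⁹ = z²¹, (z²⁸)¹⁰ = z¹⁶, (z²⁸)¹¹ = z¹¹, (z²⁸)¹² = z⁶, (z²⁸)¹³ = z, (z²⁸)¹⁴ = z²⁹, (z²⁸)¹⁵ = z²⁴, (z²⁸)¹⁶ = z¹⁹, (z²⁸)¹⁷ = z¹⁴, (z²⁸)¹⁸ = z⁹, (z²⁸)¹⁹ = z⁴, (z²⁸)²⁰ = z³², (z²⁸)²¹ = z²⁷, (z²⁸)²² = z²², (z²⁸)²³ = z¹⁷, (z²⁸)²⁴ = z¹², (z²⁸)²⁵ = z⁷, (z²⁸)²⁶ = z², (z²⁸)²⁷ = z³⁰, (z²⁸)²⁸ = z²⁵, (z²⁸)²⁹ = z²⁰, (z²⁸)³⁰ = z¹⁵, (z²⁸)³¹ = z¹⁰, (z²⁸)³² = z⁵, (z²⁸)³³ = e.
The smallest positive k with (z²⁸)ᵏ = e is 33, so |⟨z²⁸⟩| = 33.

Answer: 33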